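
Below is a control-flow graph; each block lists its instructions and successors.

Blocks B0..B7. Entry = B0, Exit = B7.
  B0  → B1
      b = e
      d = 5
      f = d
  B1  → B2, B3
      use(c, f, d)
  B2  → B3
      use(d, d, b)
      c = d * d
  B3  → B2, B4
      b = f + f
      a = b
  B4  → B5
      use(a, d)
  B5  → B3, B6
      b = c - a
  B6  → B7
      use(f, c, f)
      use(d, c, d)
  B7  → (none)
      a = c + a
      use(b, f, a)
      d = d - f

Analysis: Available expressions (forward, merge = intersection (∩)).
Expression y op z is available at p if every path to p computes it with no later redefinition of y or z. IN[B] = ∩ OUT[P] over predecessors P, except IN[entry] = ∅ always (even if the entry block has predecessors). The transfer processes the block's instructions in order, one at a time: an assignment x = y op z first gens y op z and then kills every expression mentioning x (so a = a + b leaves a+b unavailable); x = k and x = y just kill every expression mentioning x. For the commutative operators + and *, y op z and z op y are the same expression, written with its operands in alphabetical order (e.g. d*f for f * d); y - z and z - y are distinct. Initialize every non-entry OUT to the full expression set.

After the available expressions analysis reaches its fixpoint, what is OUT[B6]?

Answer: {c-a, f+f}

Derivation:
Per-block solution:
  B0: | IN={} | OUT={}
  B1: | IN={} | OUT={}
  B2: | IN={} | OUT={d*d}
  B3: | IN={} | OUT={f+f}
  B4: | IN={f+f} | OUT={f+f}
  B5: | IN={f+f} | OUT={c-a, f+f}
  B6: | IN={c-a, f+f} | OUT={c-a, f+f}
  B7: | IN={c-a, f+f} | OUT={f+f}

Merge at B6: IN[B6] = OUT[B5] = {c-a, f+f}
Applying B6's transfer function to that IN value gives OUT[B6] (row B6 above).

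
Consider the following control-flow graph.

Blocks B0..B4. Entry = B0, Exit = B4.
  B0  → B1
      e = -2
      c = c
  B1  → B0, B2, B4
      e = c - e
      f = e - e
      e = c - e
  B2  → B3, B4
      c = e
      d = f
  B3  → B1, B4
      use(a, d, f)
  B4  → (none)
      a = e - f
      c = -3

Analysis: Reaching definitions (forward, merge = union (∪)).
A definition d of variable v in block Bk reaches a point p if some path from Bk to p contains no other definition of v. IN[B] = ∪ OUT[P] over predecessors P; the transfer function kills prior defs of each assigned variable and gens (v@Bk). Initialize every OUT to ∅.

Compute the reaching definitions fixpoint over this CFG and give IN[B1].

Per-block solution:
  B0:   IN={c@B0, c@B2, d@B2, e@B1, f@B1}   OUT={c@B0, d@B2, e@B0, f@B1}
  B1:   IN={c@B0, c@B2, d@B2, e@B0, e@B1, f@B1}   OUT={c@B0, c@B2, d@B2, e@B1, f@B1}
  B2:   IN={c@B0, c@B2, d@B2, e@B1, f@B1}   OUT={c@B2, d@B2, e@B1, f@B1}
  B3:   IN={c@B2, d@B2, e@B1, f@B1}   OUT={c@B2, d@B2, e@B1, f@B1}
  B4:   IN={c@B0, c@B2, d@B2, e@B1, f@B1}   OUT={a@B4, c@B4, d@B2, e@B1, f@B1}

Merge at B1: IN[B1] = OUT[B0] ⊔ OUT[B3] = {c@B0, c@B2, d@B2, e@B0, e@B1, f@B1}

Answer: {c@B0, c@B2, d@B2, e@B0, e@B1, f@B1}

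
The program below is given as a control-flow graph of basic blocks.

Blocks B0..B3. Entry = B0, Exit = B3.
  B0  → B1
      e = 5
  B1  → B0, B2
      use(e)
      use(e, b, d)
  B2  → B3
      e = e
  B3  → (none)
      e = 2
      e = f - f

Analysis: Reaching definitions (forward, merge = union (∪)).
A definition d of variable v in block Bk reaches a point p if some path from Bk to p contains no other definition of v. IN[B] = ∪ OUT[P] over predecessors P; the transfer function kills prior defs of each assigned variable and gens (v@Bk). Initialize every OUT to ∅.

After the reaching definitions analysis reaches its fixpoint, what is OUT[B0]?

Per-block solution:
  B0:  IN={e@B0}  OUT={e@B0}
  B1:  IN={e@B0}  OUT={e@B0}
  B2:  IN={e@B0}  OUT={e@B2}
  B3:  IN={e@B2}  OUT={e@B3}

Merge at B0 (entry node, so the boundary value {} is joined with the incoming edge(s)): IN[B0] = {} ⊔ OUT[B1] = {e@B0}
Applying B0's transfer function to that IN value gives OUT[B0] (row B0 above).

Answer: {e@B0}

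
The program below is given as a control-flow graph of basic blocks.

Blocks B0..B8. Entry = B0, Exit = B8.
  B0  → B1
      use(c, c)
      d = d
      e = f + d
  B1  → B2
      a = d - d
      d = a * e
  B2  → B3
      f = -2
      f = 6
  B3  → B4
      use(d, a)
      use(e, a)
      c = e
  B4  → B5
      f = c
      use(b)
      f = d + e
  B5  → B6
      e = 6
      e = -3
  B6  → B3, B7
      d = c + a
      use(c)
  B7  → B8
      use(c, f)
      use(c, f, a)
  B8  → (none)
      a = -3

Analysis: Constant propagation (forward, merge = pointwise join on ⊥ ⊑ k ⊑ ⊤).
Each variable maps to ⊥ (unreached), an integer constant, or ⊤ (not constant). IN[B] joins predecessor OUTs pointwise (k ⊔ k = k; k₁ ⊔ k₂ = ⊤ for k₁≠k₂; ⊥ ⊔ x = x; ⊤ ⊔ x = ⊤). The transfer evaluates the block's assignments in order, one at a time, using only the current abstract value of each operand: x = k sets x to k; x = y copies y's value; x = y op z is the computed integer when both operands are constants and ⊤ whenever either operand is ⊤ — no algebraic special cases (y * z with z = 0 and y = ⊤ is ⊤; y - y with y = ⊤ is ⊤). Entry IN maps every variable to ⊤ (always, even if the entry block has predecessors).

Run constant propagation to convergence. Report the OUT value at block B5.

Fixpoint table:
  B0:   IN=(all ⊤)   OUT=(all ⊤)
  B1:   IN=(all ⊤)   OUT=(all ⊤)
  B2:   IN=(all ⊤)   OUT={f:6; rest ⊤}
  B3:   IN=(all ⊤)   OUT=(all ⊤)
  B4:   IN=(all ⊤)   OUT=(all ⊤)
  B5:   IN=(all ⊤)   OUT={e:-3; rest ⊤}
  B6:   IN={e:-3; rest ⊤}   OUT={e:-3; rest ⊤}
  B7:   IN={e:-3; rest ⊤}   OUT={e:-3; rest ⊤}
  B8:   IN={e:-3; rest ⊤}   OUT={a:-3, e:-3; rest ⊤}

Merge at B5: IN[B5] = OUT[B4] = {a: ⊤, b: ⊤, c: ⊤, d: ⊤, e: ⊤, f: ⊤}
Applying B5's transfer function to that IN value gives OUT[B5] (row B5 above).

Answer: {a: ⊤, b: ⊤, c: ⊤, d: ⊤, e: -3, f: ⊤}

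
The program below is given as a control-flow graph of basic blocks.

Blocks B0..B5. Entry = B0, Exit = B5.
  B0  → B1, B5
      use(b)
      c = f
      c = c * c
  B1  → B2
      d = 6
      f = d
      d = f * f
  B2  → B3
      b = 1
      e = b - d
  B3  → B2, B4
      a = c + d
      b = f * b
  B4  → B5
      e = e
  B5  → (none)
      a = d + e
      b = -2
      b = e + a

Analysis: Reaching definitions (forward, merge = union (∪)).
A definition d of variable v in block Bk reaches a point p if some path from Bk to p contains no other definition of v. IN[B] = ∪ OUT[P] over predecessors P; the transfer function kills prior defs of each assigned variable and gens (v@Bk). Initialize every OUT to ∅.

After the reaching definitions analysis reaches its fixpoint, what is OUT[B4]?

Answer: {a@B3, b@B3, c@B0, d@B1, e@B4, f@B1}

Derivation:
Converged values:
  B0:   IN={}   OUT={c@B0}
  B1:   IN={c@B0}   OUT={c@B0, d@B1, f@B1}
  B2:   IN={a@B3, b@B3, c@B0, d@B1, e@B2, f@B1}   OUT={a@B3, b@B2, c@B0, d@B1, e@B2, f@B1}
  B3:   IN={a@B3, b@B2, c@B0, d@B1, e@B2, f@B1}   OUT={a@B3, b@B3, c@B0, d@B1, e@B2, f@B1}
  B4:   IN={a@B3, b@B3, c@B0, d@B1, e@B2, f@B1}   OUT={a@B3, b@B3, c@B0, d@B1, e@B4, f@B1}
  B5:   IN={a@B3, b@B3, c@B0, d@B1, e@B4, f@B1}   OUT={a@B5, b@B5, c@B0, d@B1, e@B4, f@B1}

Merge at B4: IN[B4] = OUT[B3] = {a@B3, b@B3, c@B0, d@B1, e@B2, f@B1}
Applying B4's transfer function to that IN value gives OUT[B4] (row B4 above).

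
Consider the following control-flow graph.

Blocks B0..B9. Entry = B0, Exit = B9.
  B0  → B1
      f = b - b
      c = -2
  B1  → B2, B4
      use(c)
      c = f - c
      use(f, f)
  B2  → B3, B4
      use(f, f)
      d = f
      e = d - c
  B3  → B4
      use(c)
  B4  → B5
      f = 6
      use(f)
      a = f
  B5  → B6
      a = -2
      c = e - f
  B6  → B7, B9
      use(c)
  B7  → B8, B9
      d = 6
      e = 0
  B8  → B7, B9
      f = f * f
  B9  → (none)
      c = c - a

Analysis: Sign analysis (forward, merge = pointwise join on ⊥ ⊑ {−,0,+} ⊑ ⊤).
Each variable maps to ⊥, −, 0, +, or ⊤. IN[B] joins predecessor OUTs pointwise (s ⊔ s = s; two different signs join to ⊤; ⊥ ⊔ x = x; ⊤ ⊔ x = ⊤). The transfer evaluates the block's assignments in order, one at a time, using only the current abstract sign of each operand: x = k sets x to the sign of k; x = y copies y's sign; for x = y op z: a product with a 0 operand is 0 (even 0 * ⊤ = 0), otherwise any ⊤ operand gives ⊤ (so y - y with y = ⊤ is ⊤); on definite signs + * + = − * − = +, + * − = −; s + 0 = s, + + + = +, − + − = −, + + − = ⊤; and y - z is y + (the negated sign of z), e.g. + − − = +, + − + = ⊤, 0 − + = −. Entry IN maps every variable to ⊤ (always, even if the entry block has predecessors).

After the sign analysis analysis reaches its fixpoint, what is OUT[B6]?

Answer: {a: -, b: ⊤, c: ⊤, d: ⊤, e: ⊤, f: +}

Trace:
Per-block solution:
  B0:   IN=(all ⊤)   OUT={c:-; rest ⊤}
  B1:   IN={c:-; rest ⊤}   OUT=(all ⊤)
  B2:   IN=(all ⊤)   OUT=(all ⊤)
  B3:   IN=(all ⊤)   OUT=(all ⊤)
  B4:   IN=(all ⊤)   OUT={a:+, f:+; rest ⊤}
  B5:   IN={a:+, f:+; rest ⊤}   OUT={a:-, f:+; rest ⊤}
  B6:   IN={a:-, f:+; rest ⊤}   OUT={a:-, f:+; rest ⊤}
  B7:   IN={a:-, f:+; rest ⊤}   OUT={a:-, d:+, e:0, f:+; rest ⊤}
  B8:   IN={a:-, d:+, e:0, f:+; rest ⊤}   OUT={a:-, d:+, e:0, f:+; rest ⊤}
  B9:   IN={a:-, f:+; rest ⊤}   OUT={a:-, f:+; rest ⊤}

Merge at B6: IN[B6] = OUT[B5] = {a: -, b: ⊤, c: ⊤, d: ⊤, e: ⊤, f: +}
Applying B6's transfer function to that IN value gives OUT[B6] (row B6 above).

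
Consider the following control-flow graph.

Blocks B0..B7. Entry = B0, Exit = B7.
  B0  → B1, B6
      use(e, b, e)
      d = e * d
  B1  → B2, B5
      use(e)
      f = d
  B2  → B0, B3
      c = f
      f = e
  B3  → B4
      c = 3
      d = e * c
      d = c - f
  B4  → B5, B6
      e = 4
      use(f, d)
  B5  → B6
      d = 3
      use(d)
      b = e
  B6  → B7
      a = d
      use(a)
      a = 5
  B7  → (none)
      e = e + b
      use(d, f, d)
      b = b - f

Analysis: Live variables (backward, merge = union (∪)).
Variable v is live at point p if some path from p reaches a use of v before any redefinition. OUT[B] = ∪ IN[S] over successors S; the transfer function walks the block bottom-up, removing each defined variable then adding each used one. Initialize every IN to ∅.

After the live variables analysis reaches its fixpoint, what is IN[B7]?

Fixpoint table:
  B0:   IN={b, d, e, f}   OUT={b, d, e, f}
  B1:   IN={b, d, e}   OUT={b, d, e, f}
  B2:   IN={b, d, e, f}   OUT={b, d, e, f}
  B3:   IN={b, e, f}   OUT={b, d, f}
  B4:   IN={b, d, f}   OUT={b, d, e, f}
  B5:   IN={e, f}   OUT={b, d, e, f}
  B6:   IN={b, d, e, f}   OUT={b, d, e, f}
  B7:   IN={b, d, e, f}   OUT={}

B7 is the boundary node: OUT[B7] = {}
Applying B7's transfer function to that OUT value gives IN[B7] (row B7 above).

Answer: {b, d, e, f}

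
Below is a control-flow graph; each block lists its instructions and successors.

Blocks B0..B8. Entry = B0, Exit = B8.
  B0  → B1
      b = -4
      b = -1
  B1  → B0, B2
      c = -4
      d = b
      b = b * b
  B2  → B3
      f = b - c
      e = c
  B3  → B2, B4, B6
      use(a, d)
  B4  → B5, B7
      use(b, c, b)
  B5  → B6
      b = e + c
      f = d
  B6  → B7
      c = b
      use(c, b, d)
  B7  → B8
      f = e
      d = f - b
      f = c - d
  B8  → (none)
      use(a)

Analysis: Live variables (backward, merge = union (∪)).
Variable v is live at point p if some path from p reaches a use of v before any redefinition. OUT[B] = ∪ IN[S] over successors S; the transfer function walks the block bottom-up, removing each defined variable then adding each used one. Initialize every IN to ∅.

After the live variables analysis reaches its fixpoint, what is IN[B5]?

Converged values:
  B0: | IN={a} | OUT={a, b}
  B1: | IN={a, b} | OUT={a, b, c, d}
  B2: | IN={a, b, c, d} | OUT={a, b, c, d, e}
  B3: | IN={a, b, c, d, e} | OUT={a, b, c, d, e}
  B4: | IN={a, b, c, d, e} | OUT={a, b, c, d, e}
  B5: | IN={a, c, d, e} | OUT={a, b, d, e}
  B6: | IN={a, b, d, e} | OUT={a, b, c, e}
  B7: | IN={a, b, c, e} | OUT={a}
  B8: | IN={a} | OUT={}

Merge at B5: OUT[B5] = IN[B6] = {a, b, d, e}
Applying B5's transfer function to that OUT value gives IN[B5] (row B5 above).

Answer: {a, c, d, e}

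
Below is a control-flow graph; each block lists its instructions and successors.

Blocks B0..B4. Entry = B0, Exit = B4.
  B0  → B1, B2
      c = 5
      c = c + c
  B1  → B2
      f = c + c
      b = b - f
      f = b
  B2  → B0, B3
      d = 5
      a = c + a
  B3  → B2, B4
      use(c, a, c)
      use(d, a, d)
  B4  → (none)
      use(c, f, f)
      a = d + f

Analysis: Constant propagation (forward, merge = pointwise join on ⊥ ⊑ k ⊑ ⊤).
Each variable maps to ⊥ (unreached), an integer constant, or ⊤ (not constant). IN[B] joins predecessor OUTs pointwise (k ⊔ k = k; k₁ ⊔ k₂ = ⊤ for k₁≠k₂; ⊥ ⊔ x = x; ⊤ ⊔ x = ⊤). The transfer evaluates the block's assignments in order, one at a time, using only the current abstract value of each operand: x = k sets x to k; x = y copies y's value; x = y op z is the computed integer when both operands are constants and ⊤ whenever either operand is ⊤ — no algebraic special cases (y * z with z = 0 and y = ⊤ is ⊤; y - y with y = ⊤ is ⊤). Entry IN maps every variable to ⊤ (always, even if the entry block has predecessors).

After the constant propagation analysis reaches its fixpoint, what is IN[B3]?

Converged values:
  B0:   IN=(all ⊤)   OUT={c:10; rest ⊤}
  B1:   IN={c:10; rest ⊤}   OUT={c:10; rest ⊤}
  B2:   IN={c:10; rest ⊤}   OUT={c:10, d:5; rest ⊤}
  B3:   IN={c:10, d:5; rest ⊤}   OUT={c:10, d:5; rest ⊤}
  B4:   IN={c:10, d:5; rest ⊤}   OUT={c:10, d:5; rest ⊤}

Merge at B3: IN[B3] = OUT[B2] = {a: ⊤, b: ⊤, c: 10, d: 5, e: ⊤, f: ⊤}

Answer: {a: ⊤, b: ⊤, c: 10, d: 5, e: ⊤, f: ⊤}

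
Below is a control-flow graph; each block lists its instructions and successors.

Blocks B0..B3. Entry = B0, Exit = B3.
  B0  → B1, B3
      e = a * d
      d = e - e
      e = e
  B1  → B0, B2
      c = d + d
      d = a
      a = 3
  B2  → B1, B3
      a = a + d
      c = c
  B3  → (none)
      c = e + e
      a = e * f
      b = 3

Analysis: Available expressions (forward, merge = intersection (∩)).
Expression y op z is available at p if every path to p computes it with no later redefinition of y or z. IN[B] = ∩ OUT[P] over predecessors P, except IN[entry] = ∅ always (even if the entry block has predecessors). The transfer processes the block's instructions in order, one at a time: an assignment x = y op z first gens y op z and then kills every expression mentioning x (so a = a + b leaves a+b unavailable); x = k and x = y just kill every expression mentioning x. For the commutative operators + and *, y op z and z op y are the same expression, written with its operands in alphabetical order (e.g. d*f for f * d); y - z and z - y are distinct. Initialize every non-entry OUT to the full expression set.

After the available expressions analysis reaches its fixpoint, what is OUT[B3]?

Per-block solution:
  B0:  IN={}  OUT={}
  B1:  IN={}  OUT={}
  B2:  IN={}  OUT={}
  B3:  IN={}  OUT={e*f, e+e}

Merge at B3: IN[B3] = OUT[B0] ∩ OUT[B2] = {}
Applying B3's transfer function to that IN value gives OUT[B3] (row B3 above).

Answer: {e*f, e+e}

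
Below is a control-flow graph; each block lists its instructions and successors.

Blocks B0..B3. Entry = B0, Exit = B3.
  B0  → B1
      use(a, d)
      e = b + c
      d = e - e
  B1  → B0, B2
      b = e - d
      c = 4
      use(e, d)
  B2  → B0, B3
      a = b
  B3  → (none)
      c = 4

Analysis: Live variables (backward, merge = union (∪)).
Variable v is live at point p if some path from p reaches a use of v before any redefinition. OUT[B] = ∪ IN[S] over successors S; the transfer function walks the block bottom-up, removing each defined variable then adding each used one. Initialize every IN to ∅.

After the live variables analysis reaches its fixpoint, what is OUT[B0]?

Per-block solution:
  B0:  IN={a, b, c, d}  OUT={a, d, e}
  B1:  IN={a, d, e}  OUT={a, b, c, d}
  B2:  IN={b, c, d}  OUT={a, b, c, d}
  B3:  IN={}  OUT={}

Merge at B0: OUT[B0] = IN[B1] = {a, d, e}

Answer: {a, d, e}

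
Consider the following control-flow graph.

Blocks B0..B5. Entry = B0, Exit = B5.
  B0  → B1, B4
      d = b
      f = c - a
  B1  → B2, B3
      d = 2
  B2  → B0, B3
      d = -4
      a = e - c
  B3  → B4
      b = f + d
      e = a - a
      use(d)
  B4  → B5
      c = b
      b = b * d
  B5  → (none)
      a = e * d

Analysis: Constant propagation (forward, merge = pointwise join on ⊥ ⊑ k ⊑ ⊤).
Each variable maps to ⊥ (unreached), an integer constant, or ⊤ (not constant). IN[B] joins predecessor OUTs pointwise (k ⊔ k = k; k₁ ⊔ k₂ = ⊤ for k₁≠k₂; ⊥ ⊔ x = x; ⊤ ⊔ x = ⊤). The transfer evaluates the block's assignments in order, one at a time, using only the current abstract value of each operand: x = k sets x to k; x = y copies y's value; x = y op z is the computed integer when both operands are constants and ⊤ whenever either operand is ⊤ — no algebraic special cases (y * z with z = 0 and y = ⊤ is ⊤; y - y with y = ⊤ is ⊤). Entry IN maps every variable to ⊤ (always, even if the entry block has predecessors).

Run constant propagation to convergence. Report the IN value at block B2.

Fixpoint table:
  B0:   IN=(all ⊤)   OUT=(all ⊤)
  B1:   IN=(all ⊤)   OUT={d:2; rest ⊤}
  B2:   IN={d:2; rest ⊤}   OUT={d:-4; rest ⊤}
  B3:   IN=(all ⊤)   OUT=(all ⊤)
  B4:   IN=(all ⊤)   OUT=(all ⊤)
  B5:   IN=(all ⊤)   OUT=(all ⊤)

Merge at B2: IN[B2] = OUT[B1] = {a: ⊤, b: ⊤, c: ⊤, d: 2, e: ⊤, f: ⊤}

Answer: {a: ⊤, b: ⊤, c: ⊤, d: 2, e: ⊤, f: ⊤}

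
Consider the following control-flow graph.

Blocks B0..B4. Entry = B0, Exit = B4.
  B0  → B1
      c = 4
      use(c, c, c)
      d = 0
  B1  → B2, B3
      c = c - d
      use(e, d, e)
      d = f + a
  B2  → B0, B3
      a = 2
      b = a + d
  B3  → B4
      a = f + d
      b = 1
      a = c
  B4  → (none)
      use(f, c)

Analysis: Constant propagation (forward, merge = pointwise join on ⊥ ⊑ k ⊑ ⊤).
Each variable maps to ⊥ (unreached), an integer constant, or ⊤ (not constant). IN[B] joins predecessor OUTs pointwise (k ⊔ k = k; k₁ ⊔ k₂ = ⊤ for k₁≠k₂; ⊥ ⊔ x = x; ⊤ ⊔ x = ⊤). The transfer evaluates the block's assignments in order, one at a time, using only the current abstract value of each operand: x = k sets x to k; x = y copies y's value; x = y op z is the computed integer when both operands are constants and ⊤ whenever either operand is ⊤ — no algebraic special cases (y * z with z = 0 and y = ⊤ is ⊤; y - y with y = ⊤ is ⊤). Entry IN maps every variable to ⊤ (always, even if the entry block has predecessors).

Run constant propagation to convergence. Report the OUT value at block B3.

Per-block solution:
  B0:   IN=(all ⊤)   OUT={c:4, d:0; rest ⊤}
  B1:   IN={c:4, d:0; rest ⊤}   OUT={c:4; rest ⊤}
  B2:   IN={c:4; rest ⊤}   OUT={a:2, c:4; rest ⊤}
  B3:   IN={c:4; rest ⊤}   OUT={a:4, b:1, c:4; rest ⊤}
  B4:   IN={a:4, b:1, c:4; rest ⊤}   OUT={a:4, b:1, c:4; rest ⊤}

Merge at B3: IN[B3] = OUT[B1] ⊔ OUT[B2] = {a: ⊤, b: ⊤, c: 4, d: ⊤, e: ⊤, f: ⊤}
Applying B3's transfer function to that IN value gives OUT[B3] (row B3 above).

Answer: {a: 4, b: 1, c: 4, d: ⊤, e: ⊤, f: ⊤}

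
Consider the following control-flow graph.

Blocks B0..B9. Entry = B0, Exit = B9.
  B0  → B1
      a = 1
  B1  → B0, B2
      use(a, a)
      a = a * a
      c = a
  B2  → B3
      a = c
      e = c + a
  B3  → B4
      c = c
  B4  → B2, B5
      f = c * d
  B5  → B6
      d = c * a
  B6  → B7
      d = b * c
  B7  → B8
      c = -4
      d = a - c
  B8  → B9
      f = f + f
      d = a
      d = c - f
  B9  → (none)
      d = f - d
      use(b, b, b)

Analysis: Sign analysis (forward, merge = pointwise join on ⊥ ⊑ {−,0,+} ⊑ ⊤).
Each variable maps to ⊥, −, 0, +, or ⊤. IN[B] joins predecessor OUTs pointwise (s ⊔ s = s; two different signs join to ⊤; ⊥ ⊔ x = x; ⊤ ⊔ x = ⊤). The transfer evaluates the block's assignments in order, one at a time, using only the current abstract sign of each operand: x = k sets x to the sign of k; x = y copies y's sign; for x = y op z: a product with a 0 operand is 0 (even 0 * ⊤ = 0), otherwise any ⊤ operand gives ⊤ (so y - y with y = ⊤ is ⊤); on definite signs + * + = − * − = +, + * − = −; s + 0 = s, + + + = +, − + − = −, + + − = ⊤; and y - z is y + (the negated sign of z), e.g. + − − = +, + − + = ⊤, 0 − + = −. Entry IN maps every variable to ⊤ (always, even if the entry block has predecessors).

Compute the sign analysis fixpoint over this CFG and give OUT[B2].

Per-block solution:
  B0: | IN=(all ⊤) | OUT={a:+; rest ⊤}
  B1: | IN={a:+; rest ⊤} | OUT={a:+, c:+; rest ⊤}
  B2: | IN={a:+, c:+; rest ⊤} | OUT={a:+, c:+, e:+; rest ⊤}
  B3: | IN={a:+, c:+, e:+; rest ⊤} | OUT={a:+, c:+, e:+; rest ⊤}
  B4: | IN={a:+, c:+, e:+; rest ⊤} | OUT={a:+, c:+, e:+; rest ⊤}
  B5: | IN={a:+, c:+, e:+; rest ⊤} | OUT={a:+, c:+, d:+, e:+; rest ⊤}
  B6: | IN={a:+, c:+, d:+, e:+; rest ⊤} | OUT={a:+, c:+, e:+; rest ⊤}
  B7: | IN={a:+, c:+, e:+; rest ⊤} | OUT={a:+, c:-, d:+, e:+; rest ⊤}
  B8: | IN={a:+, c:-, d:+, e:+; rest ⊤} | OUT={a:+, c:-, e:+; rest ⊤}
  B9: | IN={a:+, c:-, e:+; rest ⊤} | OUT={a:+, c:-, e:+; rest ⊤}

Merge at B2: IN[B2] = OUT[B1] ⊔ OUT[B4] = {a: +, b: ⊤, c: +, d: ⊤, e: ⊤, f: ⊤}
Applying B2's transfer function to that IN value gives OUT[B2] (row B2 above).

Answer: {a: +, b: ⊤, c: +, d: ⊤, e: +, f: ⊤}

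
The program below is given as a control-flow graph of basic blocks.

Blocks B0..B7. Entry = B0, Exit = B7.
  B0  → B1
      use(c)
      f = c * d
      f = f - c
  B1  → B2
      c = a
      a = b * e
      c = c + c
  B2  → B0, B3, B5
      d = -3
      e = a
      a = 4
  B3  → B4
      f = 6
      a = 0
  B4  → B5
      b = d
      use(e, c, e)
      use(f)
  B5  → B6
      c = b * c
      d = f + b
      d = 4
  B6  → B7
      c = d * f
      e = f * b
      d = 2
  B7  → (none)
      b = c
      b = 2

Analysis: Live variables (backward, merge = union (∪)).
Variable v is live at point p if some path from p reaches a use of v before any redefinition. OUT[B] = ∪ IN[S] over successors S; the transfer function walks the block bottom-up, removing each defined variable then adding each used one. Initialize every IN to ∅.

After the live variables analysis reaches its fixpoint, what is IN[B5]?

Per-block solution:
  B0:   IN={a, b, c, d, e}   OUT={a, b, e, f}
  B1:   IN={a, b, e, f}   OUT={a, b, c, f}
  B2:   IN={a, b, c, f}   OUT={a, b, c, d, e, f}
  B3:   IN={c, d, e}   OUT={c, d, e, f}
  B4:   IN={c, d, e, f}   OUT={b, c, f}
  B5:   IN={b, c, f}   OUT={b, d, f}
  B6:   IN={b, d, f}   OUT={c}
  B7:   IN={c}   OUT={}

Merge at B5: OUT[B5] = IN[B6] = {b, d, f}
Applying B5's transfer function to that OUT value gives IN[B5] (row B5 above).

Answer: {b, c, f}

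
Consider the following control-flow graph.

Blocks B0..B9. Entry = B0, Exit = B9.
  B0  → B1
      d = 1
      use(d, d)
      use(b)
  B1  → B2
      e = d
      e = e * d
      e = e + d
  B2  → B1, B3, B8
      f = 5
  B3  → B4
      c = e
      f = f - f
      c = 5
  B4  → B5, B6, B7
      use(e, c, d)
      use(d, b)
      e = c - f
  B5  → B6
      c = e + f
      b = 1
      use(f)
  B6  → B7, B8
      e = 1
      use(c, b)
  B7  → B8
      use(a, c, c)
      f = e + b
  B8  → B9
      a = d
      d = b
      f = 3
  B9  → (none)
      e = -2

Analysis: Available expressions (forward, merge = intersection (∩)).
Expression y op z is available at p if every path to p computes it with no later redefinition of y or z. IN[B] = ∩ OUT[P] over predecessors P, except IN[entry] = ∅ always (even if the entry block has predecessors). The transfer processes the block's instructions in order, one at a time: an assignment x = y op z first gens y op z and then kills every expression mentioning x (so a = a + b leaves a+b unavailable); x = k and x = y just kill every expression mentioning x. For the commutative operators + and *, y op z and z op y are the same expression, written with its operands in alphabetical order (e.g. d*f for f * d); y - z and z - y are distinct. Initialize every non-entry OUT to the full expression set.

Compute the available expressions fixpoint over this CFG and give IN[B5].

Answer: {c-f}

Derivation:
Fixpoint table:
  B0:   IN={}   OUT={}
  B1:   IN={}   OUT={}
  B2:   IN={}   OUT={}
  B3:   IN={}   OUT={}
  B4:   IN={}   OUT={c-f}
  B5:   IN={c-f}   OUT={e+f}
  B6:   IN={}   OUT={}
  B7:   IN={}   OUT={b+e}
  B8:   IN={}   OUT={}
  B9:   IN={}   OUT={}

Merge at B5: IN[B5] = OUT[B4] = {c-f}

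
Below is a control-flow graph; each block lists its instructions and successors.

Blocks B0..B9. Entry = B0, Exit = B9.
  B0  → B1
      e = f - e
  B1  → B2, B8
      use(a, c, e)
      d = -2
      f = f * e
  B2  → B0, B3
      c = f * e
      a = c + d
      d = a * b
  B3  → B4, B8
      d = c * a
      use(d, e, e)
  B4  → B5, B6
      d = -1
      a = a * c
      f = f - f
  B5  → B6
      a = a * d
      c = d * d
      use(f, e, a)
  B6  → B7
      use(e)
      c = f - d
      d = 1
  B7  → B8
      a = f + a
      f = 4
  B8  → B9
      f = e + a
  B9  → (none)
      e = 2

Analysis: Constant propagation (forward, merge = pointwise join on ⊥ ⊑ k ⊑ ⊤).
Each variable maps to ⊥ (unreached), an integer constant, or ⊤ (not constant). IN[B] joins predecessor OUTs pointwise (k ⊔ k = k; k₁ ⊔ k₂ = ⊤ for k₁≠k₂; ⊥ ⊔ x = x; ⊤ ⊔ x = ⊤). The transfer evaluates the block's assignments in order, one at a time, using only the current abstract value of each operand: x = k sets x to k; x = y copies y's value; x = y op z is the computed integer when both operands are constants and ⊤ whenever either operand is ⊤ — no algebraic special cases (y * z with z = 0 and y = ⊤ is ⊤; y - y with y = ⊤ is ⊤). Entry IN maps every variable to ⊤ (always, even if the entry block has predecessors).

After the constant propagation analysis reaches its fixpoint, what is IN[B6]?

Answer: {a: ⊤, b: ⊤, c: ⊤, d: -1, e: ⊤, f: ⊤}

Derivation:
Per-block solution:
  B0:  IN=(all ⊤)  OUT=(all ⊤)
  B1:  IN=(all ⊤)  OUT={d:-2; rest ⊤}
  B2:  IN={d:-2; rest ⊤}  OUT=(all ⊤)
  B3:  IN=(all ⊤)  OUT=(all ⊤)
  B4:  IN=(all ⊤)  OUT={d:-1; rest ⊤}
  B5:  IN={d:-1; rest ⊤}  OUT={c:1, d:-1; rest ⊤}
  B6:  IN={d:-1; rest ⊤}  OUT={d:1; rest ⊤}
  B7:  IN={d:1; rest ⊤}  OUT={d:1, f:4; rest ⊤}
  B8:  IN=(all ⊤)  OUT=(all ⊤)
  B9:  IN=(all ⊤)  OUT={e:2; rest ⊤}

Merge at B6: IN[B6] = OUT[B4] ⊔ OUT[B5] = {a: ⊤, b: ⊤, c: ⊤, d: -1, e: ⊤, f: ⊤}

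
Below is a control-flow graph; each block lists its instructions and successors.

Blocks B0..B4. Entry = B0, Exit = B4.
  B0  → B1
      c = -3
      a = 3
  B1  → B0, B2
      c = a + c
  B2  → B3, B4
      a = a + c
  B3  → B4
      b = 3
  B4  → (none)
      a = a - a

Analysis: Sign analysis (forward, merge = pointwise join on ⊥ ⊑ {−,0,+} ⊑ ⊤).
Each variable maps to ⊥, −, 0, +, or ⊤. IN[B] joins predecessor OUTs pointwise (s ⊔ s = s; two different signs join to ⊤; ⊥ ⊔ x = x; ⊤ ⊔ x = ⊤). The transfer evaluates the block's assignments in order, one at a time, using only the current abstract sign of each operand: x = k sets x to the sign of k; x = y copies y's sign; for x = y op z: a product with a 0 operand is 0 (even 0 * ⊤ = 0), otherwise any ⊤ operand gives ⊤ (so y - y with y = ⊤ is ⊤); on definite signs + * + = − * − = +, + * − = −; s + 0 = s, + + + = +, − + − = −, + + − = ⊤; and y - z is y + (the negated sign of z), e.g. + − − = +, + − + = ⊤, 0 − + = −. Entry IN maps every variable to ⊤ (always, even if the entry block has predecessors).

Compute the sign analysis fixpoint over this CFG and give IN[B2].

Answer: {a: +, b: ⊤, c: ⊤, d: ⊤, e: ⊤, f: ⊤}

Working:
Fixpoint table:
  B0:   IN=(all ⊤)   OUT={a:+, c:-; rest ⊤}
  B1:   IN={a:+, c:-; rest ⊤}   OUT={a:+; rest ⊤}
  B2:   IN={a:+; rest ⊤}   OUT=(all ⊤)
  B3:   IN=(all ⊤)   OUT={b:+; rest ⊤}
  B4:   IN=(all ⊤)   OUT=(all ⊤)

Merge at B2: IN[B2] = OUT[B1] = {a: +, b: ⊤, c: ⊤, d: ⊤, e: ⊤, f: ⊤}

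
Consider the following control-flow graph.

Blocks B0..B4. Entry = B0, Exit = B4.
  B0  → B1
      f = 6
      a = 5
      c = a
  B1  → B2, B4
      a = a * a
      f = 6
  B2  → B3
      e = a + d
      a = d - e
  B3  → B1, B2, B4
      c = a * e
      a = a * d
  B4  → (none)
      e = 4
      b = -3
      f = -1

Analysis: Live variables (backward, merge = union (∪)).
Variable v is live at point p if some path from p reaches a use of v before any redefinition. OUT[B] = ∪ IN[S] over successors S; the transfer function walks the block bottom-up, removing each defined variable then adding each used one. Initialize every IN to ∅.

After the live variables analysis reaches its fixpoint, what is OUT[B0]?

Per-block solution:
  B0:  IN={d}  OUT={a, d}
  B1:  IN={a, d}  OUT={a, d}
  B2:  IN={a, d}  OUT={a, d, e}
  B3:  IN={a, d, e}  OUT={a, d}
  B4:  IN={}  OUT={}

Merge at B0: OUT[B0] = IN[B1] = {a, d}

Answer: {a, d}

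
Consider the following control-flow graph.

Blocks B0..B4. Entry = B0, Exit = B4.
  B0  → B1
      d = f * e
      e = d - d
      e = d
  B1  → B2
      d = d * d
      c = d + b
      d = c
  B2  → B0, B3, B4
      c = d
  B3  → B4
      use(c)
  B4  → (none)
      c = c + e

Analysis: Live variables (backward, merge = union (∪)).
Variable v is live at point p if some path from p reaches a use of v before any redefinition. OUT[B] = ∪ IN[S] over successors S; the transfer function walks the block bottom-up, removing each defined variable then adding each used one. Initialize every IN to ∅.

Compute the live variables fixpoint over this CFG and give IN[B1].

Answer: {b, d, e, f}

Working:
Converged values:
  B0:   IN={b, e, f}   OUT={b, d, e, f}
  B1:   IN={b, d, e, f}   OUT={b, d, e, f}
  B2:   IN={b, d, e, f}   OUT={b, c, e, f}
  B3:   IN={c, e}   OUT={c, e}
  B4:   IN={c, e}   OUT={}

Merge at B1: OUT[B1] = IN[B2] = {b, d, e, f}
Applying B1's transfer function to that OUT value gives IN[B1] (row B1 above).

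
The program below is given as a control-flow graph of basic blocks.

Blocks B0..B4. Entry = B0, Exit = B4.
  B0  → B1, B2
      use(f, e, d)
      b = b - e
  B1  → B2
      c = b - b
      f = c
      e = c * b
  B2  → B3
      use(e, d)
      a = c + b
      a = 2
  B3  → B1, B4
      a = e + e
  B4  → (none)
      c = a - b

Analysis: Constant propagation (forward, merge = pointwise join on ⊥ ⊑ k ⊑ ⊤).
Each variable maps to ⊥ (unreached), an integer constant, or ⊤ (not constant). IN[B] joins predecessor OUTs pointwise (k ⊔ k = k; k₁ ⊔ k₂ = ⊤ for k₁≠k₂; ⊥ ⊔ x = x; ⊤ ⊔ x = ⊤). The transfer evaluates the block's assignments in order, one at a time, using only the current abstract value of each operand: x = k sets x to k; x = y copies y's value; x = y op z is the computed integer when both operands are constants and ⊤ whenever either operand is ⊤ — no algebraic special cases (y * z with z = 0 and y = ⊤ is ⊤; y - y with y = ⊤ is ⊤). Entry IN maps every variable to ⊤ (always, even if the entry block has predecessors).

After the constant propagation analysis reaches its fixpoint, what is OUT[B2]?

Converged values:
  B0: | IN=(all ⊤) | OUT=(all ⊤)
  B1: | IN=(all ⊤) | OUT=(all ⊤)
  B2: | IN=(all ⊤) | OUT={a:2; rest ⊤}
  B3: | IN={a:2; rest ⊤} | OUT=(all ⊤)
  B4: | IN=(all ⊤) | OUT=(all ⊤)

Merge at B2: IN[B2] = OUT[B0] ⊔ OUT[B1] = {a: ⊤, b: ⊤, c: ⊤, d: ⊤, e: ⊤, f: ⊤}
Applying B2's transfer function to that IN value gives OUT[B2] (row B2 above).

Answer: {a: 2, b: ⊤, c: ⊤, d: ⊤, e: ⊤, f: ⊤}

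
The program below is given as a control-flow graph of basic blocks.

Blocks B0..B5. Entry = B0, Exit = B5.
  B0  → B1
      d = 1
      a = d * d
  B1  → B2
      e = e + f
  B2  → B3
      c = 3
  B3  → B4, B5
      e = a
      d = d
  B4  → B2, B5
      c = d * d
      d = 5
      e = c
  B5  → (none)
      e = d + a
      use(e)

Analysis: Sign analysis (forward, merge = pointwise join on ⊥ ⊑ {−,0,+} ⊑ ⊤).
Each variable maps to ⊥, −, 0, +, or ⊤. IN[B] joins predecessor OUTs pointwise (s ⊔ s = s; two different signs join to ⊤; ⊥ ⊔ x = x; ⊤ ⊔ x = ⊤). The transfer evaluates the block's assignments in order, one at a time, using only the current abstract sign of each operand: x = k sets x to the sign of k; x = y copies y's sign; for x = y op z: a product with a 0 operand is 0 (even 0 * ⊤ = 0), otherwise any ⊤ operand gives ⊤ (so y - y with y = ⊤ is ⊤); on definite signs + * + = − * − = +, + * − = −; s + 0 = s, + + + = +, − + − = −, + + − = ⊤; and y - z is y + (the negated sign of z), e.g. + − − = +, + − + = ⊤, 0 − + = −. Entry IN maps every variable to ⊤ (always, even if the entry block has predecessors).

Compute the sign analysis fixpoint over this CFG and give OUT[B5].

Converged values:
  B0:  IN=(all ⊤)  OUT={a:+, d:+; rest ⊤}
  B1:  IN={a:+, d:+; rest ⊤}  OUT={a:+, d:+; rest ⊤}
  B2:  IN={a:+, d:+; rest ⊤}  OUT={a:+, c:+, d:+; rest ⊤}
  B3:  IN={a:+, c:+, d:+; rest ⊤}  OUT={a:+, c:+, d:+, e:+; rest ⊤}
  B4:  IN={a:+, c:+, d:+, e:+; rest ⊤}  OUT={a:+, c:+, d:+, e:+; rest ⊤}
  B5:  IN={a:+, c:+, d:+, e:+; rest ⊤}  OUT={a:+, c:+, d:+, e:+; rest ⊤}

Merge at B5: IN[B5] = OUT[B3] ⊔ OUT[B4] = {a: +, b: ⊤, c: +, d: +, e: +, f: ⊤}
Applying B5's transfer function to that IN value gives OUT[B5] (row B5 above).

Answer: {a: +, b: ⊤, c: +, d: +, e: +, f: ⊤}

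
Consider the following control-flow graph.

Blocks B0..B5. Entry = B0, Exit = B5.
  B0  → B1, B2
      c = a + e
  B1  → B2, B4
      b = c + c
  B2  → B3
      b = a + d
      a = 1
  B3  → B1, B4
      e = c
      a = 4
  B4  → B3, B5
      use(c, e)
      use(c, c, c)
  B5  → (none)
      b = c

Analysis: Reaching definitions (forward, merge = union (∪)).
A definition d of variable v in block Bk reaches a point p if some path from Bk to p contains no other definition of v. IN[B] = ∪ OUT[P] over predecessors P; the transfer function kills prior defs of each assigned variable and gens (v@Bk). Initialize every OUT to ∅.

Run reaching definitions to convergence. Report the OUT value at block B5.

Converged values:
  B0:  IN={}  OUT={c@B0}
  B1:  IN={a@B3, b@B1, b@B2, c@B0, e@B3}  OUT={a@B3, b@B1, c@B0, e@B3}
  B2:  IN={a@B3, b@B1, c@B0, e@B3}  OUT={a@B2, b@B2, c@B0, e@B3}
  B3:  IN={a@B2, a@B3, b@B1, b@B2, c@B0, e@B3}  OUT={a@B3, b@B1, b@B2, c@B0, e@B3}
  B4:  IN={a@B3, b@B1, b@B2, c@B0, e@B3}  OUT={a@B3, b@B1, b@B2, c@B0, e@B3}
  B5:  IN={a@B3, b@B1, b@B2, c@B0, e@B3}  OUT={a@B3, b@B5, c@B0, e@B3}

Merge at B5: IN[B5] = OUT[B4] = {a@B3, b@B1, b@B2, c@B0, e@B3}
Applying B5's transfer function to that IN value gives OUT[B5] (row B5 above).

Answer: {a@B3, b@B5, c@B0, e@B3}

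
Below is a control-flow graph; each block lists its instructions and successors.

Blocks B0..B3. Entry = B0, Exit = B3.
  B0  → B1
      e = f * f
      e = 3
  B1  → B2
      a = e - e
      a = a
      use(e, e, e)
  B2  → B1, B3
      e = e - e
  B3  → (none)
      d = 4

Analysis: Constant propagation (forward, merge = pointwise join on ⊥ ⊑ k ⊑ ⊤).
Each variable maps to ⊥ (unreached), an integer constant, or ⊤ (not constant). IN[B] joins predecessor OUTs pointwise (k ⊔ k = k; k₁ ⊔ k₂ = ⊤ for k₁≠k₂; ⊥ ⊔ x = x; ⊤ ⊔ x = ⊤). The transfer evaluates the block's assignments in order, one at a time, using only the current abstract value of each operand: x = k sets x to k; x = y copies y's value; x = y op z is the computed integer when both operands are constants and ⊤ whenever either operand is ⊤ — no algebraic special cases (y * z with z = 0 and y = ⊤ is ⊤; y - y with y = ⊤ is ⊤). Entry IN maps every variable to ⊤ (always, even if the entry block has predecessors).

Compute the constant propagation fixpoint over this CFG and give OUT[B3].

Answer: {a: ⊤, b: ⊤, c: ⊤, d: 4, e: ⊤, f: ⊤}

Derivation:
Converged values:
  B0:  IN=(all ⊤)  OUT={e:3; rest ⊤}
  B1:  IN=(all ⊤)  OUT=(all ⊤)
  B2:  IN=(all ⊤)  OUT=(all ⊤)
  B3:  IN=(all ⊤)  OUT={d:4; rest ⊤}

Merge at B3: IN[B3] = OUT[B2] = {a: ⊤, b: ⊤, c: ⊤, d: ⊤, e: ⊤, f: ⊤}
Applying B3's transfer function to that IN value gives OUT[B3] (row B3 above).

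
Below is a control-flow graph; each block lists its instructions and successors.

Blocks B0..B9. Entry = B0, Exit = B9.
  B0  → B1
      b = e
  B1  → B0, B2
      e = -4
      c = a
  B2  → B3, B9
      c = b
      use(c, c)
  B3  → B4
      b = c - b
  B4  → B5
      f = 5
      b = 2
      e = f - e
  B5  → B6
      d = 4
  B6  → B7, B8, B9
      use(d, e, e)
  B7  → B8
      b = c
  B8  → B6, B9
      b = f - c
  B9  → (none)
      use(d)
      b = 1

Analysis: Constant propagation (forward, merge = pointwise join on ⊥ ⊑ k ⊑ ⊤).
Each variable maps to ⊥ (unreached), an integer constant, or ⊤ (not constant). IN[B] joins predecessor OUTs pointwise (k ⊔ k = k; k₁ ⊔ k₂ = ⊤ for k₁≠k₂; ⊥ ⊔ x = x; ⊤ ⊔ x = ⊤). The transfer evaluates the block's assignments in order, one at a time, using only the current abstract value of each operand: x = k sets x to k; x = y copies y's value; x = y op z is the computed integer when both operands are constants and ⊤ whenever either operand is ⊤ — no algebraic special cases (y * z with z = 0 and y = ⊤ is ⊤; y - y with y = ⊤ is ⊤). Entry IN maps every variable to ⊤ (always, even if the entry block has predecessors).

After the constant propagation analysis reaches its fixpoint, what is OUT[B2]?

Fixpoint table:
  B0:  IN=(all ⊤)  OUT=(all ⊤)
  B1:  IN=(all ⊤)  OUT={e:-4; rest ⊤}
  B2:  IN={e:-4; rest ⊤}  OUT={e:-4; rest ⊤}
  B3:  IN={e:-4; rest ⊤}  OUT={e:-4; rest ⊤}
  B4:  IN={e:-4; rest ⊤}  OUT={b:2, e:9, f:5; rest ⊤}
  B5:  IN={b:2, e:9, f:5; rest ⊤}  OUT={b:2, d:4, e:9, f:5; rest ⊤}
  B6:  IN={d:4, e:9, f:5; rest ⊤}  OUT={d:4, e:9, f:5; rest ⊤}
  B7:  IN={d:4, e:9, f:5; rest ⊤}  OUT={d:4, e:9, f:5; rest ⊤}
  B8:  IN={d:4, e:9, f:5; rest ⊤}  OUT={d:4, e:9, f:5; rest ⊤}
  B9:  IN=(all ⊤)  OUT={b:1; rest ⊤}

Merge at B2: IN[B2] = OUT[B1] = {a: ⊤, b: ⊤, c: ⊤, d: ⊤, e: -4, f: ⊤}
Applying B2's transfer function to that IN value gives OUT[B2] (row B2 above).

Answer: {a: ⊤, b: ⊤, c: ⊤, d: ⊤, e: -4, f: ⊤}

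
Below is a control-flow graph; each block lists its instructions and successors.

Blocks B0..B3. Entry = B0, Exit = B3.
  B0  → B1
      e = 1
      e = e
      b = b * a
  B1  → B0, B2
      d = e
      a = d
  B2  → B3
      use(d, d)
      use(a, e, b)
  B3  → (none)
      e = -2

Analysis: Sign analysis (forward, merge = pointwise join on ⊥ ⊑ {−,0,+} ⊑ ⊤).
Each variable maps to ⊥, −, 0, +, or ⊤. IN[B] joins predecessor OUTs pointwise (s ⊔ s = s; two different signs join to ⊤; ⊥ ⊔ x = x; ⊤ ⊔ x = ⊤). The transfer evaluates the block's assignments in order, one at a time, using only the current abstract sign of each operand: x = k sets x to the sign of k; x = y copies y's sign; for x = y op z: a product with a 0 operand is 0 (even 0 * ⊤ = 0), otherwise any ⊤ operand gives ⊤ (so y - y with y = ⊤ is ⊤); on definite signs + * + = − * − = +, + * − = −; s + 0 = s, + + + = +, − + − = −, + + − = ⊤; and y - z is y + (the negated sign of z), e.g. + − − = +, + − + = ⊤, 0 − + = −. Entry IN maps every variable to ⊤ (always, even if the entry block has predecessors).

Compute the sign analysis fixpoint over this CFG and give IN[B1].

Converged values:
  B0: | IN=(all ⊤) | OUT={e:+; rest ⊤}
  B1: | IN={e:+; rest ⊤} | OUT={a:+, d:+, e:+; rest ⊤}
  B2: | IN={a:+, d:+, e:+; rest ⊤} | OUT={a:+, d:+, e:+; rest ⊤}
  B3: | IN={a:+, d:+, e:+; rest ⊤} | OUT={a:+, d:+, e:-; rest ⊤}

Merge at B1: IN[B1] = OUT[B0] = {a: ⊤, b: ⊤, c: ⊤, d: ⊤, e: +, f: ⊤}

Answer: {a: ⊤, b: ⊤, c: ⊤, d: ⊤, e: +, f: ⊤}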